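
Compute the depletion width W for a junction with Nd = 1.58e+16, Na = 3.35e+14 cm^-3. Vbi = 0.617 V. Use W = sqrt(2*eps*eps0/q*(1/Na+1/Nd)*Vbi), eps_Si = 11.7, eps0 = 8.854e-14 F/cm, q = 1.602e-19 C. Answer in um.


Step 1: 1/Na + 1/Nd = 1/3.35e+14 + 1/1.58e+16 = 3.04837e-15
Step 2: 2*eps*eps0/q = 2*11.7*8.854e-14/1.602e-19 = 1.293281e+07
Step 3: W^2 = 1.293281e+07 * 3.04837e-15 * 0.617 = 2.43246e-08
Step 4: W = sqrt(2.43246e-08) = 1.560e-04 cm = 1.56 um

1.56


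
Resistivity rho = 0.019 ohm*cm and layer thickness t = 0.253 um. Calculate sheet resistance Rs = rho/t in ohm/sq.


Step 1: Convert thickness to cm: t = 0.253 um = 2.5300e-05 cm
Step 2: Rs = rho / t = 0.019 / 2.5300e-05
Step 3: Rs = 751.0 ohm/sq

751.0


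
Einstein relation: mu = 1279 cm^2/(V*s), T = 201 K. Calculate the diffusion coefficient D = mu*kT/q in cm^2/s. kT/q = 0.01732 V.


Step 1: D = mu * (kT/q)
Step 2: D = 1279 * 0.01732
Step 3: D = 22.15 cm^2/s

22.15


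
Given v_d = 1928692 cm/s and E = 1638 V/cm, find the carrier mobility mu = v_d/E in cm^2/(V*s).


Step 1: mu = v_d / E
Step 2: mu = 1928692 / 1638
Step 3: mu = 1177.47 cm^2/(V*s)

1177.47


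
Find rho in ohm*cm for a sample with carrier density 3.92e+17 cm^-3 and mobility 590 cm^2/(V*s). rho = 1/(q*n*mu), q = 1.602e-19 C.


Step 1: sigma = q * n * mu = 1.602e-19 * 3.92e+17 * 590 = 3.70511e+01 S/cm
Step 2: rho = 1 / sigma = 1 / 3.70511e+01 = 0.02699 ohm*cm

0.02699


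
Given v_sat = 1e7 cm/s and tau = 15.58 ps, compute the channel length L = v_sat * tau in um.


Step 1: tau in seconds = 15.58 ps * 1e-12 = 1.5580e-11 s
Step 2: L = v_sat * tau = 1e7 * 1.5580e-11 = 1.5580e-04 cm
Step 3: L in um = 1.5580e-04 * 1e4 = 1.558 um

1.558


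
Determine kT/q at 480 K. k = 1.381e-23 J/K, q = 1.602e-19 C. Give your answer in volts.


Step 1: kT = 1.381e-23 * 480 = 6.6288e-21 J
Step 2: Vt = kT/q = 6.6288e-21 / 1.602e-19
Step 3: Vt = 0.04138 V

0.04138


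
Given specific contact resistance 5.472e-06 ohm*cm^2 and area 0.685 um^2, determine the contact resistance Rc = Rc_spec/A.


Step 1: Convert area to cm^2: 0.685 um^2 = 6.8500e-09 cm^2
Step 2: Rc = Rc_spec / A = 5.472e-06 / 6.8500e-09
Step 3: Rc = 7.99e+02 ohms

7.99e+02


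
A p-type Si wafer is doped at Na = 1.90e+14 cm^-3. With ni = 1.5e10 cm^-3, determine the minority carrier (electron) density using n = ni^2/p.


Step 1: Majority hole concentration p ≈ Na = 1.90e+14 cm^-3
Step 2: n = ni^2 / Na = (1.5e10)^2 / 1.90e+14
Step 3: n = 1.18e+06 cm^-3

1.18e+06


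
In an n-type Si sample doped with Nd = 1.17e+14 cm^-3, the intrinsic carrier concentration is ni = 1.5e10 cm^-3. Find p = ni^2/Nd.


Step 1: Since Nd >> ni, n ≈ Nd = 1.17e+14 cm^-3
Step 2: p = ni^2 / n = (1.5e10)^2 / 1.17e+14
Step 3: p = 2.25e20 / 1.17e+14 = 1.92e+06 cm^-3

1.92e+06


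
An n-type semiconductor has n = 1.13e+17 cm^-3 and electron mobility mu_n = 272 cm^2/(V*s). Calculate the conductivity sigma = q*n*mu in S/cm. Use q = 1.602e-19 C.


Step 1: sigma = q * n * mu
Step 2: sigma = 1.602e-19 * 1.13e+17 * 272
Step 3: sigma = 4.924e+00 S/cm

4.924e+00


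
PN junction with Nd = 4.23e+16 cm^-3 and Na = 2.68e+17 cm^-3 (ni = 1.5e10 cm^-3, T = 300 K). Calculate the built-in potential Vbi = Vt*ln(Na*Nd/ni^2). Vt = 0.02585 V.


Step 1: Compute Na*Nd/ni^2 = 2.68e+17 * 4.23e+16 / (1.5e10)^2 = 5.0384e+13
Step 2: ln(5.0384e+13) = 31.5507
Step 3: Vbi = 0.02585 * 31.5507 = 0.816 V

0.816


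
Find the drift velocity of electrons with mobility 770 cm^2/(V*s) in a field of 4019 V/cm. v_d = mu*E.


Step 1: v_d = mu * E
Step 2: v_d = 770 * 4019 = 3094630
Step 3: v_d = 3.09e+06 cm/s

3.09e+06


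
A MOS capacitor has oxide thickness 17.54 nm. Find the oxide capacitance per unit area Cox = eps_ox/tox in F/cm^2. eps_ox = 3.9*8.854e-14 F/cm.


Step 1: eps_ox = 3.9 * 8.854e-14 = 3.45306e-13 F/cm
Step 2: tox in cm = 17.54 nm * 1e-7 = 1.7540e-06 cm
Step 3: Cox = 3.45306e-13 / 1.7540e-06 = 1.97e-07 F/cm^2

1.97e-07


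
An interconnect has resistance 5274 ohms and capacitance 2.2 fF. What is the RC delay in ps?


Step 1: tau = R * C
Step 2: tau = 5274 * 2.2 fF = 5274 * 2.2e-15 F
Step 3: tau = 1.16028e-11 s = 11.6028 ps

11.6028


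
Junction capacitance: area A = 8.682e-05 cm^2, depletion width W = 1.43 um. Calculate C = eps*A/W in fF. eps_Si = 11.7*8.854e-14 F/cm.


Step 1: eps_Si = 11.7 * 8.854e-14 = 1.035918e-12 F/cm
Step 2: W in cm = 1.43 * 1e-4 = 1.43e-04 cm
Step 3: C = 1.035918e-12 * 8.682e-05 / 1.43e-04 = 6.289399e-13 F
Step 4: C = 628.94 fF

628.94


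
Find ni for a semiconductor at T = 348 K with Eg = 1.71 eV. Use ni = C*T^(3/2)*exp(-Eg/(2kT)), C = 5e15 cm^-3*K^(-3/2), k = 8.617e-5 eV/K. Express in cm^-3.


Step 1: Compute kT = 8.617e-5 * 348 = 0.02998716 eV
Step 2: Exponent = -Eg/(2kT) = -1.71/(2*0.02998716) = -28.51220
Step 3: T^(3/2) = 348^1.5 = 6491.86
Step 4: ni = 5e15 * 6491.86 * exp(-28.51220) = 1.34e+07 cm^-3

1.34e+07


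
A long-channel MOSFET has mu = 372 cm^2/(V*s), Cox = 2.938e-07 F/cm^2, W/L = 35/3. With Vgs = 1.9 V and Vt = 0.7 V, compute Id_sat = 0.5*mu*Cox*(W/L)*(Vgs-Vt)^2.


Step 1: Overdrive voltage Vov = Vgs - Vt = 1.9 - 0.7 = 1.2 V
Step 2: W/L = 35/3 = 11.6667
Step 3: Id = 0.5 * 372 * 2.938e-07 * 11.6667 * 1.2^2
Step 4: Id = 9.18e-04 A

9.18e-04


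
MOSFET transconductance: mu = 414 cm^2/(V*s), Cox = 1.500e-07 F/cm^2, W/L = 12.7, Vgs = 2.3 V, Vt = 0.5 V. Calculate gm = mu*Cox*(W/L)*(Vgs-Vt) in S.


Step 1: Vov = Vgs - Vt = 2.3 - 0.5 = 1.8 V
Step 2: gm = mu * Cox * (W/L) * Vov
Step 3: gm = 414 * 1.500e-07 * 12.7 * 1.8 = 1.42e-03 S

1.42e-03


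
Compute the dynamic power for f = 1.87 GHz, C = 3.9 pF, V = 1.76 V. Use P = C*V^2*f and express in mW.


Step 1: V^2 = 1.76^2 = 3.0976 V^2
Step 2: P = C*V^2*f = 3.9e-12 F * 3.0976 * 1.87e9 Hz
Step 3: P = 2.25907968e-02 W
Step 4: P = 22.591 mW

22.591


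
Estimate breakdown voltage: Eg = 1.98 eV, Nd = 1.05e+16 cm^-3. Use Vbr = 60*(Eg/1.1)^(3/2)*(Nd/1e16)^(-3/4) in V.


Step 1: Eg/1.1 = 1.98/1.1 = 1.800000
Step 2: (Eg/1.1)^1.5 = 1.800000^1.5 = 2.414953
Step 3: (Nd/1e16)^(-0.75) = (1.05)^(-0.75) = 0.964069
Step 4: Vbr = 60 * 2.414953 * 0.964069 = 139.7 V

139.7


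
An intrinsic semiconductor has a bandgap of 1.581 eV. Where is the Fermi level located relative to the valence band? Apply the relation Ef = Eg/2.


Step 1: For an intrinsic semiconductor, the Fermi level sits at midgap.
Step 2: Ef = Eg / 2 = 1.581 / 2 = 0.7905 eV

0.7905


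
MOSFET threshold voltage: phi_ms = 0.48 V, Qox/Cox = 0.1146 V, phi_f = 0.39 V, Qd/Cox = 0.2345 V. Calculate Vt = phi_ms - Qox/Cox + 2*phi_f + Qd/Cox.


Step 1: Vt = phi_ms - Qox/Cox + 2*phi_f + Qd/Cox
Step 2: Vt = 0.48 - 0.1146 + 2*0.39 + 0.2345
Step 3: Vt = 0.48 - 0.1146 + 0.78 + 0.2345
Step 4: Vt = 1.3799 V

1.3799


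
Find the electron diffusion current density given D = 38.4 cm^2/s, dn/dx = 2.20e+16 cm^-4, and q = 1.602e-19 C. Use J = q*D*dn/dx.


Step 1: J = q * D * (dn/dx)
Step 2: J = 1.602e-19 * 38.4 * 2.20e+16
Step 3: J = 1.35e-01 A/cm^2

1.35e-01


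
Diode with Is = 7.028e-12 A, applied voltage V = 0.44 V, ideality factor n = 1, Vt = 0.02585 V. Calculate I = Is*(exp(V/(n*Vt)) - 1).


Step 1: V/(n*Vt) = 0.44/(1*0.02585) = 17.0213
Step 2: exp(17.0213) = 2.4675e+07
Step 3: I = 7.028e-12 * (2.4675e+07 - 1) = 1.73e-04 A

1.73e-04


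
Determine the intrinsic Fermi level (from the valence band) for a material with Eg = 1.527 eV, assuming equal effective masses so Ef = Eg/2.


Step 1: For an intrinsic semiconductor, the Fermi level sits at midgap.
Step 2: Ef = Eg / 2 = 1.527 / 2 = 0.7635 eV

0.7635


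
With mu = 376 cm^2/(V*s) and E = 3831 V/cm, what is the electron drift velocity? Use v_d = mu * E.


Step 1: v_d = mu * E
Step 2: v_d = 376 * 3831 = 1440456
Step 3: v_d = 1.44e+06 cm/s

1.44e+06


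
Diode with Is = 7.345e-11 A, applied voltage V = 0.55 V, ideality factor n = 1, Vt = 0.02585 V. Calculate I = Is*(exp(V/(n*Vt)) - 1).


Step 1: V/(n*Vt) = 0.55/(1*0.02585) = 21.2766
Step 2: exp(21.2766) = 1.7390e+09
Step 3: I = 7.345e-11 * (1.7390e+09 - 1) = 1.28e-01 A

1.28e-01


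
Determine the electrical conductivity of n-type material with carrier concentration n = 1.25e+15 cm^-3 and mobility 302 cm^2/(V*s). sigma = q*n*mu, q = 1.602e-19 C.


Step 1: sigma = q * n * mu
Step 2: sigma = 1.602e-19 * 1.25e+15 * 302
Step 3: sigma = 6.048e-02 S/cm

6.048e-02


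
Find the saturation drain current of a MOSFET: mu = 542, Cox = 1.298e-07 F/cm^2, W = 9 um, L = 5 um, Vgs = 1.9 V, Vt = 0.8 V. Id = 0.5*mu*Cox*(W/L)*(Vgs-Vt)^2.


Step 1: Overdrive voltage Vov = Vgs - Vt = 1.9 - 0.8 = 1.1 V
Step 2: W/L = 9/5 = 1.8
Step 3: Id = 0.5 * 542 * 1.298e-07 * 1.8 * 1.1^2
Step 4: Id = 7.66e-05 A

7.66e-05


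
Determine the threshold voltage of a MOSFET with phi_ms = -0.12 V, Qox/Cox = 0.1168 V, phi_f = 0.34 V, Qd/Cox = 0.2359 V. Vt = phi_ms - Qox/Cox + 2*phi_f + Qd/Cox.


Step 1: Vt = phi_ms - Qox/Cox + 2*phi_f + Qd/Cox
Step 2: Vt = -0.12 - 0.1168 + 2*0.34 + 0.2359
Step 3: Vt = -0.12 - 0.1168 + 0.68 + 0.2359
Step 4: Vt = 0.6791 V

0.6791


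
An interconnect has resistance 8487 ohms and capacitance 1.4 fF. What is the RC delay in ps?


Step 1: tau = R * C
Step 2: tau = 8487 * 1.4 fF = 8487 * 1.4e-15 F
Step 3: tau = 1.18818e-11 s = 11.8818 ps

11.8818


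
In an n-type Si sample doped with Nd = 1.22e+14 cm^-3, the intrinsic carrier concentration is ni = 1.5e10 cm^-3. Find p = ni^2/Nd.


Step 1: Since Nd >> ni, n ≈ Nd = 1.22e+14 cm^-3
Step 2: p = ni^2 / n = (1.5e10)^2 / 1.22e+14
Step 3: p = 2.25e20 / 1.22e+14 = 1.84e+06 cm^-3

1.84e+06


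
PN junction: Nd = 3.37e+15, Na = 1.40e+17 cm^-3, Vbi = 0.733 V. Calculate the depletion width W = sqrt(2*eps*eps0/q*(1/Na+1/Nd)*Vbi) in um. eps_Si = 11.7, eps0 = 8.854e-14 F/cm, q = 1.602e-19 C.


Step 1: 1/Na + 1/Nd = 1/1.40e+17 + 1/3.37e+15 = 3.03879e-16
Step 2: 2*eps*eps0/q = 2*11.7*8.854e-14/1.602e-19 = 1.293281e+07
Step 3: W^2 = 1.293281e+07 * 3.03879e-16 * 0.733 = 2.88070e-09
Step 4: W = sqrt(2.88070e-09) = 5.367e-05 cm = 0.5367 um

0.5367


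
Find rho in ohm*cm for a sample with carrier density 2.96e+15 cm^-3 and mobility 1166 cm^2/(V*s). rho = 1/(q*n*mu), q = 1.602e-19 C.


Step 1: sigma = q * n * mu = 1.602e-19 * 2.96e+15 * 1166 = 5.52908e-01 S/cm
Step 2: rho = 1 / sigma = 1 / 5.52908e-01 = 1.809 ohm*cm

1.809


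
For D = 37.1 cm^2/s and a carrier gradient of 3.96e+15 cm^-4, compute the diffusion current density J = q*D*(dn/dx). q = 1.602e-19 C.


Step 1: J = q * D * (dn/dx)
Step 2: J = 1.602e-19 * 37.1 * 3.96e+15
Step 3: J = 2.35e-02 A/cm^2

2.35e-02


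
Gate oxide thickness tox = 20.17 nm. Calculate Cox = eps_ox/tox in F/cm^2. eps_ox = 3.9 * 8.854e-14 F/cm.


Step 1: eps_ox = 3.9 * 8.854e-14 = 3.45306e-13 F/cm
Step 2: tox in cm = 20.17 nm * 1e-7 = 2.0170e-06 cm
Step 3: Cox = 3.45306e-13 / 2.0170e-06 = 1.71e-07 F/cm^2

1.71e-07


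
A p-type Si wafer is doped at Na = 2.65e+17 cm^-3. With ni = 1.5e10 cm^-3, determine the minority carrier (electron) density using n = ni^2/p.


Step 1: Majority hole concentration p ≈ Na = 2.65e+17 cm^-3
Step 2: n = ni^2 / Na = (1.5e10)^2 / 2.65e+17
Step 3: n = 8.49e+02 cm^-3

8.49e+02


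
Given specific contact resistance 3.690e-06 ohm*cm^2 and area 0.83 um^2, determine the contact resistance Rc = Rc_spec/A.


Step 1: Convert area to cm^2: 0.83 um^2 = 8.3000e-09 cm^2
Step 2: Rc = Rc_spec / A = 3.690e-06 / 8.3000e-09
Step 3: Rc = 4.45e+02 ohms

4.45e+02


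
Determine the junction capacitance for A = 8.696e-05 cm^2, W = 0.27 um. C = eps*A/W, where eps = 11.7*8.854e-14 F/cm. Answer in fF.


Step 1: eps_Si = 11.7 * 8.854e-14 = 1.035918e-12 F/cm
Step 2: W in cm = 0.27 * 1e-4 = 2.70e-05 cm
Step 3: C = 1.035918e-12 * 8.696e-05 / 2.70e-05 = 3.336423e-12 F
Step 4: C = 3336.42 fF

3336.42


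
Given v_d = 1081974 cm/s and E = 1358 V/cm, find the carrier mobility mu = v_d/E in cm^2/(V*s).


Step 1: mu = v_d / E
Step 2: mu = 1081974 / 1358
Step 3: mu = 796.74 cm^2/(V*s)

796.74


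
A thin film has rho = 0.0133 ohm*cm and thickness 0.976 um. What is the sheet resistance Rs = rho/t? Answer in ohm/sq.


Step 1: Convert thickness to cm: t = 0.976 um = 9.7600e-05 cm
Step 2: Rs = rho / t = 0.0133 / 9.7600e-05
Step 3: Rs = 136.3 ohm/sq

136.3


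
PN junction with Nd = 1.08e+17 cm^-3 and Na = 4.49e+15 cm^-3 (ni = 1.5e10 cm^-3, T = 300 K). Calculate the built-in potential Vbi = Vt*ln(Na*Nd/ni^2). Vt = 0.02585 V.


Step 1: Compute Na*Nd/ni^2 = 4.49e+15 * 1.08e+17 / (1.5e10)^2 = 2.1552e+12
Step 2: ln(2.1552e+12) = 28.3989
Step 3: Vbi = 0.02585 * 28.3989 = 0.734 V

0.734


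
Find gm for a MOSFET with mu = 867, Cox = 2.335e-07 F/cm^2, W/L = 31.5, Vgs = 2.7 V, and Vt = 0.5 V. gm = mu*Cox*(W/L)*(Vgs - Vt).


Step 1: Vov = Vgs - Vt = 2.7 - 0.5 = 2.2 V
Step 2: gm = mu * Cox * (W/L) * Vov
Step 3: gm = 867 * 2.335e-07 * 31.5 * 2.2 = 1.40e-02 S

1.40e-02


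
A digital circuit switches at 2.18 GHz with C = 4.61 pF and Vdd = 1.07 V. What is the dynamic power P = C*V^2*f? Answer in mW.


Step 1: V^2 = 1.07^2 = 1.1449 V^2
Step 2: P = C*V^2*f = 4.61e-12 F * 1.1449 * 2.18e9 Hz
Step 3: P = 1.150601602e-02 W
Step 4: P = 11.506 mW

11.506


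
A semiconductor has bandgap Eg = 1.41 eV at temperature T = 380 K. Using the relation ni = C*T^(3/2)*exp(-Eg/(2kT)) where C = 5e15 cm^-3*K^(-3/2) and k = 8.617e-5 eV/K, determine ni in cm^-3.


Step 1: Compute kT = 8.617e-5 * 380 = 0.0327446 eV
Step 2: Exponent = -Eg/(2kT) = -1.41/(2*0.0327446) = -21.53027
Step 3: T^(3/2) = 380^1.5 = 7407.56
Step 4: ni = 5e15 * 7407.56 * exp(-21.53027) = 1.65e+10 cm^-3

1.65e+10


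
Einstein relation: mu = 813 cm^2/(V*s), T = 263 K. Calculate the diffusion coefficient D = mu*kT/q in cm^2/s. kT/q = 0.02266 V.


Step 1: D = mu * (kT/q)
Step 2: D = 813 * 0.02266
Step 3: D = 18.42 cm^2/s

18.42


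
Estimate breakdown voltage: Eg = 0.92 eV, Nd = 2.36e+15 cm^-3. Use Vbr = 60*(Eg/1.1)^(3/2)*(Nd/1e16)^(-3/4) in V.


Step 1: Eg/1.1 = 0.92/1.1 = 0.836364
Step 2: (Eg/1.1)^1.5 = 0.836364^1.5 = 0.764879
Step 3: (Nd/1e16)^(-0.75) = (0.236)^(-0.75) = 2.953357
Step 4: Vbr = 60 * 0.764879 * 2.953357 = 135.5 V

135.5


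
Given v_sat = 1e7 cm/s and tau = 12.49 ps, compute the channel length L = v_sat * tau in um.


Step 1: tau in seconds = 12.49 ps * 1e-12 = 1.2490e-11 s
Step 2: L = v_sat * tau = 1e7 * 1.2490e-11 = 1.2490e-04 cm
Step 3: L in um = 1.2490e-04 * 1e4 = 1.249 um

1.249


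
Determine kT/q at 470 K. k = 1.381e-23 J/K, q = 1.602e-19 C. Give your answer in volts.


Step 1: kT = 1.381e-23 * 470 = 6.4907e-21 J
Step 2: Vt = kT/q = 6.4907e-21 / 1.602e-19
Step 3: Vt = 0.04052 V

0.04052


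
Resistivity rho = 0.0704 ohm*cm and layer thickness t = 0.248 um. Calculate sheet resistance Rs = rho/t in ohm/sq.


Step 1: Convert thickness to cm: t = 0.248 um = 2.4800e-05 cm
Step 2: Rs = rho / t = 0.0704 / 2.4800e-05
Step 3: Rs = 2838.7 ohm/sq

2838.7


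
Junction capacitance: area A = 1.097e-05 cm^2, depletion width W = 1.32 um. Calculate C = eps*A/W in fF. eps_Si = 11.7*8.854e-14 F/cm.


Step 1: eps_Si = 11.7 * 8.854e-14 = 1.035918e-12 F/cm
Step 2: W in cm = 1.32 * 1e-4 = 1.32e-04 cm
Step 3: C = 1.035918e-12 * 1.097e-05 / 1.32e-04 = 8.609106e-14 F
Step 4: C = 86.09 fF

86.09


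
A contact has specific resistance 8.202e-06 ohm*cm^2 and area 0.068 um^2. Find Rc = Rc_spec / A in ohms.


Step 1: Convert area to cm^2: 0.068 um^2 = 6.8000e-10 cm^2
Step 2: Rc = Rc_spec / A = 8.202e-06 / 6.8000e-10
Step 3: Rc = 1.21e+04 ohms

1.21e+04


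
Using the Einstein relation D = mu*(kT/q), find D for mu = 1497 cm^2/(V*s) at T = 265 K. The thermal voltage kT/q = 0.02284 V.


Step 1: D = mu * (kT/q)
Step 2: D = 1497 * 0.02284
Step 3: D = 34.19 cm^2/s

34.19


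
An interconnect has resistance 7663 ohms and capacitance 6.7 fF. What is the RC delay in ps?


Step 1: tau = R * C
Step 2: tau = 7663 * 6.7 fF = 7663 * 6.7e-15 F
Step 3: tau = 5.13421e-11 s = 51.3421 ps

51.3421


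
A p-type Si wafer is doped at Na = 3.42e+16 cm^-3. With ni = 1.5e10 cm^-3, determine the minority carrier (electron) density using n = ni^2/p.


Step 1: Majority hole concentration p ≈ Na = 3.42e+16 cm^-3
Step 2: n = ni^2 / Na = (1.5e10)^2 / 3.42e+16
Step 3: n = 6.58e+03 cm^-3

6.58e+03


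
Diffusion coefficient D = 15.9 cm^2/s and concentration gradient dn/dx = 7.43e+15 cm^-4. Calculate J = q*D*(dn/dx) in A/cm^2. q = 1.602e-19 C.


Step 1: J = q * D * (dn/dx)
Step 2: J = 1.602e-19 * 15.9 * 7.43e+15
Step 3: J = 1.89e-02 A/cm^2

1.89e-02


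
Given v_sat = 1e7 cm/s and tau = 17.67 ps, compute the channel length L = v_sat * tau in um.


Step 1: tau in seconds = 17.67 ps * 1e-12 = 1.7670e-11 s
Step 2: L = v_sat * tau = 1e7 * 1.7670e-11 = 1.7670e-04 cm
Step 3: L in um = 1.7670e-04 * 1e4 = 1.767 um

1.767


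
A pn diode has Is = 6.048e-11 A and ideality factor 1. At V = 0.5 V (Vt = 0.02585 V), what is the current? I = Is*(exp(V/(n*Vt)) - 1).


Step 1: V/(n*Vt) = 0.5/(1*0.02585) = 19.3424
Step 2: exp(19.3424) = 2.5136e+08
Step 3: I = 6.048e-11 * (2.5136e+08 - 1) = 1.52e-02 A

1.52e-02


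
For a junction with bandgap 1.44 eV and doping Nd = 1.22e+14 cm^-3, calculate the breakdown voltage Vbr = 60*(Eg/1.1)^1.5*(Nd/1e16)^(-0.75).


Step 1: Eg/1.1 = 1.44/1.1 = 1.309091
Step 2: (Eg/1.1)^1.5 = 1.309091^1.5 = 1.497803
Step 3: (Nd/1e16)^(-0.75) = (0.0122)^(-0.75) = 27.241444
Step 4: Vbr = 60 * 1.497803 * 27.241444 = 2448.1 V

2448.1


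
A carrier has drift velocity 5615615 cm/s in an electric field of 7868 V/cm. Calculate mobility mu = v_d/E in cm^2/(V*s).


Step 1: mu = v_d / E
Step 2: mu = 5615615 / 7868
Step 3: mu = 713.73 cm^2/(V*s)

713.73


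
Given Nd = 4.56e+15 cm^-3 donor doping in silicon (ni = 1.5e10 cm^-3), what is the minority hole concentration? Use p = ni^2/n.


Step 1: Since Nd >> ni, n ≈ Nd = 4.56e+15 cm^-3
Step 2: p = ni^2 / n = (1.5e10)^2 / 4.56e+15
Step 3: p = 2.25e20 / 4.56e+15 = 4.93e+04 cm^-3

4.93e+04


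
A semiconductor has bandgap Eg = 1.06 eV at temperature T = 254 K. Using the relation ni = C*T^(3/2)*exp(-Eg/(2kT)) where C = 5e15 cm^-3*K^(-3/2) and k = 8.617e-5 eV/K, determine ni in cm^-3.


Step 1: Compute kT = 8.617e-5 * 254 = 0.02188718 eV
Step 2: Exponent = -Eg/(2kT) = -1.06/(2*0.02188718) = -24.21509
Step 3: T^(3/2) = 254^1.5 = 4048.09
Step 4: ni = 5e15 * 4048.09 * exp(-24.21509) = 6.16e+08 cm^-3

6.16e+08


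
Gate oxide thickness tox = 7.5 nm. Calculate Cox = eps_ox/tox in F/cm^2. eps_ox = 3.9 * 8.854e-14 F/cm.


Step 1: eps_ox = 3.9 * 8.854e-14 = 3.45306e-13 F/cm
Step 2: tox in cm = 7.5 nm * 1e-7 = 7.5000e-07 cm
Step 3: Cox = 3.45306e-13 / 7.5000e-07 = 4.60e-07 F/cm^2

4.60e-07


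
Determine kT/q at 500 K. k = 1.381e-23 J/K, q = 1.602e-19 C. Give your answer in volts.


Step 1: kT = 1.381e-23 * 500 = 6.905e-21 J
Step 2: Vt = kT/q = 6.905e-21 / 1.602e-19
Step 3: Vt = 0.0431 V

0.0431


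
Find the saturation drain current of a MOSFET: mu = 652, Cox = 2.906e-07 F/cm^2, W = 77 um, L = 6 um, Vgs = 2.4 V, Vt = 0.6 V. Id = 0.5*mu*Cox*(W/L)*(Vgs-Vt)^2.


Step 1: Overdrive voltage Vov = Vgs - Vt = 2.4 - 0.6 = 1.8 V
Step 2: W/L = 77/6 = 12.8333
Step 3: Id = 0.5 * 652 * 2.906e-07 * 12.8333 * 1.8^2
Step 4: Id = 3.94e-03 A

3.94e-03


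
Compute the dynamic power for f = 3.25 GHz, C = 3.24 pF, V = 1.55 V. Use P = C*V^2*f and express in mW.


Step 1: V^2 = 1.55^2 = 2.4025 V^2
Step 2: P = C*V^2*f = 3.24e-12 F * 2.4025 * 3.25e9 Hz
Step 3: P = 2.5298325e-02 W
Step 4: P = 25.298 mW

25.298


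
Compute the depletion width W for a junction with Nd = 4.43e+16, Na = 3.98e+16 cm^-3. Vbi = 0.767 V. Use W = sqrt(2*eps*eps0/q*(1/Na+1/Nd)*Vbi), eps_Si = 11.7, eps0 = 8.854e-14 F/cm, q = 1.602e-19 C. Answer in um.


Step 1: 1/Na + 1/Nd = 1/3.98e+16 + 1/4.43e+16 = 4.76990e-17
Step 2: 2*eps*eps0/q = 2*11.7*8.854e-14/1.602e-19 = 1.293281e+07
Step 3: W^2 = 1.293281e+07 * 4.76990e-17 * 0.767 = 4.73149e-10
Step 4: W = sqrt(4.73149e-10) = 2.175e-05 cm = 0.2175 um

0.2175


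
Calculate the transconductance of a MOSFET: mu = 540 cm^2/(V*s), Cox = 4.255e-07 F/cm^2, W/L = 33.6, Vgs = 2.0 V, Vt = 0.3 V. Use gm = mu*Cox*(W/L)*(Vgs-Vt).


Step 1: Vov = Vgs - Vt = 2.0 - 0.3 = 1.7 V
Step 2: gm = mu * Cox * (W/L) * Vov
Step 3: gm = 540 * 4.255e-07 * 33.6 * 1.7 = 1.31e-02 S

1.31e-02


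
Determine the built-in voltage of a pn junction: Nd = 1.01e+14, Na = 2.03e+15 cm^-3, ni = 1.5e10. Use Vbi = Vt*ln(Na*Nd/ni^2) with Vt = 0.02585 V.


Step 1: Compute Na*Nd/ni^2 = 2.03e+15 * 1.01e+14 / (1.5e10)^2 = 9.1124e+08
Step 2: ln(9.1124e+08) = 20.6303
Step 3: Vbi = 0.02585 * 20.6303 = 0.533 V

0.533


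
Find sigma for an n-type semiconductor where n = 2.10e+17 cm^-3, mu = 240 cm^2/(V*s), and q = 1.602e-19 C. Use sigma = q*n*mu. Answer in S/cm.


Step 1: sigma = q * n * mu
Step 2: sigma = 1.602e-19 * 2.10e+17 * 240
Step 3: sigma = 8.074e+00 S/cm

8.074e+00


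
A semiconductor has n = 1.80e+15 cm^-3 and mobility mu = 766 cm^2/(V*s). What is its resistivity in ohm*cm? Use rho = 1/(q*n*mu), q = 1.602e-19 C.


Step 1: sigma = q * n * mu = 1.602e-19 * 1.80e+15 * 766 = 2.20884e-01 S/cm
Step 2: rho = 1 / sigma = 1 / 2.20884e-01 = 4.527 ohm*cm

4.527


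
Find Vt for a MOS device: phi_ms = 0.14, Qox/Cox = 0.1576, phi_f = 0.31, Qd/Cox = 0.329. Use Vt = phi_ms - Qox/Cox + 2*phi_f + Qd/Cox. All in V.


Step 1: Vt = phi_ms - Qox/Cox + 2*phi_f + Qd/Cox
Step 2: Vt = 0.14 - 0.1576 + 2*0.31 + 0.329
Step 3: Vt = 0.14 - 0.1576 + 0.62 + 0.329
Step 4: Vt = 0.9314 V

0.9314


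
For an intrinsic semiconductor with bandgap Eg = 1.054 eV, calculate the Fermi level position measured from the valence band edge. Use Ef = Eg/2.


Step 1: For an intrinsic semiconductor, the Fermi level sits at midgap.
Step 2: Ef = Eg / 2 = 1.054 / 2 = 0.527 eV

0.527


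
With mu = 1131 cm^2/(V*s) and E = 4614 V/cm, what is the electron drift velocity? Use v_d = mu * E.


Step 1: v_d = mu * E
Step 2: v_d = 1131 * 4614 = 5218434
Step 3: v_d = 5.22e+06 cm/s

5.22e+06


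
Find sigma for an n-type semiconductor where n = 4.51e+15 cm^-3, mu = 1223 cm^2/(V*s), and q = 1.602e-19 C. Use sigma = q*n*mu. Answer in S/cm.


Step 1: sigma = q * n * mu
Step 2: sigma = 1.602e-19 * 4.51e+15 * 1223
Step 3: sigma = 8.836e-01 S/cm

8.836e-01


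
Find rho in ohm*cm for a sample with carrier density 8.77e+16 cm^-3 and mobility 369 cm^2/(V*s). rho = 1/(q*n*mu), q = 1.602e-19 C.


Step 1: sigma = q * n * mu = 1.602e-19 * 8.77e+16 * 369 = 5.18428e+00 S/cm
Step 2: rho = 1 / sigma = 1 / 5.18428e+00 = 0.1929 ohm*cm

0.1929


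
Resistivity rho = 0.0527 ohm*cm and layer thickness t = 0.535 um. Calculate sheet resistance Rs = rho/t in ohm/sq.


Step 1: Convert thickness to cm: t = 0.535 um = 5.3500e-05 cm
Step 2: Rs = rho / t = 0.0527 / 5.3500e-05
Step 3: Rs = 985.0 ohm/sq

985.0


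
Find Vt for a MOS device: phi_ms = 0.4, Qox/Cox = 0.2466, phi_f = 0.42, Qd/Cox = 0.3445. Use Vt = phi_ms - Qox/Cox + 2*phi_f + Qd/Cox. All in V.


Step 1: Vt = phi_ms - Qox/Cox + 2*phi_f + Qd/Cox
Step 2: Vt = 0.4 - 0.2466 + 2*0.42 + 0.3445
Step 3: Vt = 0.4 - 0.2466 + 0.84 + 0.3445
Step 4: Vt = 1.3379 V

1.3379


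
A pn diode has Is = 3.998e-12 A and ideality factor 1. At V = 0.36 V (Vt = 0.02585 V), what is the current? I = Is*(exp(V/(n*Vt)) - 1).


Step 1: V/(n*Vt) = 0.36/(1*0.02585) = 13.9265
Step 2: exp(13.9265) = 1.1174e+06
Step 3: I = 3.998e-12 * (1.1174e+06 - 1) = 4.47e-06 A

4.47e-06


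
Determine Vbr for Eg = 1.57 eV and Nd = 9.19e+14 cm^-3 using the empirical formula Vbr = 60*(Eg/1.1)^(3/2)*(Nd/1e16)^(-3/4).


Step 1: Eg/1.1 = 1.57/1.1 = 1.427273
Step 2: (Eg/1.1)^1.5 = 1.427273^1.5 = 1.705142
Step 3: (Nd/1e16)^(-0.75) = (0.0919)^(-0.75) = 5.991194
Step 4: Vbr = 60 * 1.705142 * 5.991194 = 613.0 V

613.0


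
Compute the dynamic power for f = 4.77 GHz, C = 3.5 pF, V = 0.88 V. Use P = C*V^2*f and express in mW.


Step 1: V^2 = 0.88^2 = 0.7744 V^2
Step 2: P = C*V^2*f = 3.5e-12 F * 0.7744 * 4.77e9 Hz
Step 3: P = 1.2928608e-02 W
Step 4: P = 12.929 mW

12.929


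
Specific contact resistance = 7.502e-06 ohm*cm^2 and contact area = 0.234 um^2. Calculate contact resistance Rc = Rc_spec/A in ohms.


Step 1: Convert area to cm^2: 0.234 um^2 = 2.3400e-09 cm^2
Step 2: Rc = Rc_spec / A = 7.502e-06 / 2.3400e-09
Step 3: Rc = 3.21e+03 ohms

3.21e+03


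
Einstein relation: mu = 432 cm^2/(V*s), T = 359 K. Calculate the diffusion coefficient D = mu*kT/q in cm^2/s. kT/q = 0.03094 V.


Step 1: D = mu * (kT/q)
Step 2: D = 432 * 0.03094
Step 3: D = 13.37 cm^2/s

13.37


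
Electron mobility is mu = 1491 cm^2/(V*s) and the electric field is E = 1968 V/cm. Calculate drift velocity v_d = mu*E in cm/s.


Step 1: v_d = mu * E
Step 2: v_d = 1491 * 1968 = 2934288
Step 3: v_d = 2.93e+06 cm/s

2.93e+06


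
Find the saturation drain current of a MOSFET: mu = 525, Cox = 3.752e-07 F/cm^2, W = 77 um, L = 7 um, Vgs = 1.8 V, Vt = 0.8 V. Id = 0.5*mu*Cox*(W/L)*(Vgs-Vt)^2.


Step 1: Overdrive voltage Vov = Vgs - Vt = 1.8 - 0.8 = 1.0 V
Step 2: W/L = 77/7 = 11
Step 3: Id = 0.5 * 525 * 3.752e-07 * 11 * 1.0^2
Step 4: Id = 1.08e-03 A

1.08e-03


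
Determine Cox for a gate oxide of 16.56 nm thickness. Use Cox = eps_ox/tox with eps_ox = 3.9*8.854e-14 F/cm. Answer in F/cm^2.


Step 1: eps_ox = 3.9 * 8.854e-14 = 3.45306e-13 F/cm
Step 2: tox in cm = 16.56 nm * 1e-7 = 1.6560e-06 cm
Step 3: Cox = 3.45306e-13 / 1.6560e-06 = 2.09e-07 F/cm^2

2.09e-07


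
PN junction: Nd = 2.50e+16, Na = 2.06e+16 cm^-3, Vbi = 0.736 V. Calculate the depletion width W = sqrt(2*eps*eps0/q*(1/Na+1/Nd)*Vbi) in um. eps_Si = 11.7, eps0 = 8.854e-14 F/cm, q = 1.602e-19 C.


Step 1: 1/Na + 1/Nd = 1/2.06e+16 + 1/2.50e+16 = 8.85437e-17
Step 2: 2*eps*eps0/q = 2*11.7*8.854e-14/1.602e-19 = 1.293281e+07
Step 3: W^2 = 1.293281e+07 * 8.85437e-17 * 0.736 = 8.42807e-10
Step 4: W = sqrt(8.42807e-10) = 2.903e-05 cm = 0.2903 um

0.2903


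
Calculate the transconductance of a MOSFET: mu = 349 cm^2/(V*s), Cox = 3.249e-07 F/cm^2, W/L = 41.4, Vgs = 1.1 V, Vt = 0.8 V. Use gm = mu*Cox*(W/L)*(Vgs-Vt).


Step 1: Vov = Vgs - Vt = 1.1 - 0.8 = 0.3 V
Step 2: gm = mu * Cox * (W/L) * Vov
Step 3: gm = 349 * 3.249e-07 * 41.4 * 0.3 = 1.41e-03 S

1.41e-03


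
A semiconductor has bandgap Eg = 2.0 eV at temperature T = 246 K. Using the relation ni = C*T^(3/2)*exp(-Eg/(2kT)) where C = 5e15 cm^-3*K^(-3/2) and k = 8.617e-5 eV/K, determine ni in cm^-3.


Step 1: Compute kT = 8.617e-5 * 246 = 0.02119782 eV
Step 2: Exponent = -Eg/(2kT) = -2.0/(2*0.02119782) = -47.17466
Step 3: T^(3/2) = 246^1.5 = 3858.36
Step 4: ni = 5e15 * 3858.36 * exp(-47.17466) = 6.28e-02 cm^-3

6.28e-02


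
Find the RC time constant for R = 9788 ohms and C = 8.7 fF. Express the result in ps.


Step 1: tau = R * C
Step 2: tau = 9788 * 8.7 fF = 9788 * 8.7e-15 F
Step 3: tau = 8.51556e-11 s = 85.1556 ps

85.1556


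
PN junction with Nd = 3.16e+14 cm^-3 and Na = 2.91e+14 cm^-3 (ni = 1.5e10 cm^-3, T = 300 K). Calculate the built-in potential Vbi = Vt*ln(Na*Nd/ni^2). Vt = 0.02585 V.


Step 1: Compute Na*Nd/ni^2 = 2.91e+14 * 3.16e+14 / (1.5e10)^2 = 4.0869e+08
Step 2: ln(4.0869e+08) = 19.8285
Step 3: Vbi = 0.02585 * 19.8285 = 0.513 V

0.513


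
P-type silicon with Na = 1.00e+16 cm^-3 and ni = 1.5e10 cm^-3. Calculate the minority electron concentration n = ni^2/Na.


Step 1: Majority hole concentration p ≈ Na = 1.00e+16 cm^-3
Step 2: n = ni^2 / Na = (1.5e10)^2 / 1.00e+16
Step 3: n = 2.25e+04 cm^-3

2.25e+04


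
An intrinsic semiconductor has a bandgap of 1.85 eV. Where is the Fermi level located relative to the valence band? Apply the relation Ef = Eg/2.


Step 1: For an intrinsic semiconductor, the Fermi level sits at midgap.
Step 2: Ef = Eg / 2 = 1.85 / 2 = 0.925 eV

0.925


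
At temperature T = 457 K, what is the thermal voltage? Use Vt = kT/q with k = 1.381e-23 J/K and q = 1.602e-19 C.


Step 1: kT = 1.381e-23 * 457 = 6.31117e-21 J
Step 2: Vt = kT/q = 6.31117e-21 / 1.602e-19
Step 3: Vt = 0.0394 V

0.0394


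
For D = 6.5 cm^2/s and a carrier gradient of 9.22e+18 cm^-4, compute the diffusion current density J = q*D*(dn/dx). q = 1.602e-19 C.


Step 1: J = q * D * (dn/dx)
Step 2: J = 1.602e-19 * 6.5 * 9.22e+18
Step 3: J = 9.60e+00 A/cm^2

9.60e+00


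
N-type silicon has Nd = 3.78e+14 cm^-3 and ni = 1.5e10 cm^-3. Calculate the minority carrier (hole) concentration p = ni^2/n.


Step 1: Since Nd >> ni, n ≈ Nd = 3.78e+14 cm^-3
Step 2: p = ni^2 / n = (1.5e10)^2 / 3.78e+14
Step 3: p = 2.25e20 / 3.78e+14 = 5.95e+05 cm^-3

5.95e+05


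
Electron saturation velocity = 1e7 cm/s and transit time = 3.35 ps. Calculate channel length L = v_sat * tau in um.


Step 1: tau in seconds = 3.35 ps * 1e-12 = 3.3500e-12 s
Step 2: L = v_sat * tau = 1e7 * 3.3500e-12 = 3.3500e-05 cm
Step 3: L in um = 3.3500e-05 * 1e4 = 0.335 um

0.335


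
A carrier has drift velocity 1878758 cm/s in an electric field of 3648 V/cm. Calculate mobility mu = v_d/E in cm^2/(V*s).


Step 1: mu = v_d / E
Step 2: mu = 1878758 / 3648
Step 3: mu = 515.01 cm^2/(V*s)

515.01


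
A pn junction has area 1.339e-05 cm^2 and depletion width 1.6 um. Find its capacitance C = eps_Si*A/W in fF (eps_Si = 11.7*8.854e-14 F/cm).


Step 1: eps_Si = 11.7 * 8.854e-14 = 1.035918e-12 F/cm
Step 2: W in cm = 1.6 * 1e-4 = 1.60e-04 cm
Step 3: C = 1.035918e-12 * 1.339e-05 / 1.60e-04 = 8.669339e-14 F
Step 4: C = 86.69 fF

86.69


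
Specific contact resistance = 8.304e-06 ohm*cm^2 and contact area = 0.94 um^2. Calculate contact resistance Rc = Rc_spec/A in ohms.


Step 1: Convert area to cm^2: 0.94 um^2 = 9.4000e-09 cm^2
Step 2: Rc = Rc_spec / A = 8.304e-06 / 9.4000e-09
Step 3: Rc = 8.83e+02 ohms

8.83e+02


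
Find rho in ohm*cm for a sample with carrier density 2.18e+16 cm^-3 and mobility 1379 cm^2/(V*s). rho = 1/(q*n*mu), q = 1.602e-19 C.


Step 1: sigma = q * n * mu = 1.602e-19 * 2.18e+16 * 1379 = 4.81596e+00 S/cm
Step 2: rho = 1 / sigma = 1 / 4.81596e+00 = 0.2076 ohm*cm

0.2076


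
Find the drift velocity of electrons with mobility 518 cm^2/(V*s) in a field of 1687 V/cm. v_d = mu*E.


Step 1: v_d = mu * E
Step 2: v_d = 518 * 1687 = 873866
Step 3: v_d = 8.74e+05 cm/s

8.74e+05


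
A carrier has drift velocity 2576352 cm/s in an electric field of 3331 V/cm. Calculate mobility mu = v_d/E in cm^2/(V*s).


Step 1: mu = v_d / E
Step 2: mu = 2576352 / 3331
Step 3: mu = 773.45 cm^2/(V*s)

773.45


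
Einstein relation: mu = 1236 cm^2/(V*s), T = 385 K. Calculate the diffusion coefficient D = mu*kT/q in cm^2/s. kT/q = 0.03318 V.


Step 1: D = mu * (kT/q)
Step 2: D = 1236 * 0.03318
Step 3: D = 41.01 cm^2/s

41.01


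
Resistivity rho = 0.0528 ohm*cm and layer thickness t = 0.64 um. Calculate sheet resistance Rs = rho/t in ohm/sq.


Step 1: Convert thickness to cm: t = 0.64 um = 6.4000e-05 cm
Step 2: Rs = rho / t = 0.0528 / 6.4000e-05
Step 3: Rs = 825.0 ohm/sq

825.0


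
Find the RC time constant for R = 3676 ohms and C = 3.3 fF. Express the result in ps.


Step 1: tau = R * C
Step 2: tau = 3676 * 3.3 fF = 3676 * 3.3e-15 F
Step 3: tau = 1.21308e-11 s = 12.1308 ps

12.1308


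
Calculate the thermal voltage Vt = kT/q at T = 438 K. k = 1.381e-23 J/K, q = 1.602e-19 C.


Step 1: kT = 1.381e-23 * 438 = 6.04878e-21 J
Step 2: Vt = kT/q = 6.04878e-21 / 1.602e-19
Step 3: Vt = 0.03776 V

0.03776


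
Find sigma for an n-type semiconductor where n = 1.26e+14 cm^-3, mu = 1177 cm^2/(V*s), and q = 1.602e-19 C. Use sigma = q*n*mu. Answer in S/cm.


Step 1: sigma = q * n * mu
Step 2: sigma = 1.602e-19 * 1.26e+14 * 1177
Step 3: sigma = 2.376e-02 S/cm

2.376e-02


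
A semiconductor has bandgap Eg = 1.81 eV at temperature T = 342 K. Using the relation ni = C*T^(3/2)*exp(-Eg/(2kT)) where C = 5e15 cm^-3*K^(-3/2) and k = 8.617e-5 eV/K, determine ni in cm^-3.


Step 1: Compute kT = 8.617e-5 * 342 = 0.02947014 eV
Step 2: Exponent = -Eg/(2kT) = -1.81/(2*0.02947014) = -30.70905
Step 3: T^(3/2) = 342^1.5 = 6324.69
Step 4: ni = 5e15 * 6324.69 * exp(-30.70905) = 1.46e+06 cm^-3

1.46e+06


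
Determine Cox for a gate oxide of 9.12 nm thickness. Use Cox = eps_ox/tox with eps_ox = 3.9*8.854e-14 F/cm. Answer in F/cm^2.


Step 1: eps_ox = 3.9 * 8.854e-14 = 3.45306e-13 F/cm
Step 2: tox in cm = 9.12 nm * 1e-7 = 9.1200e-07 cm
Step 3: Cox = 3.45306e-13 / 9.1200e-07 = 3.79e-07 F/cm^2

3.79e-07


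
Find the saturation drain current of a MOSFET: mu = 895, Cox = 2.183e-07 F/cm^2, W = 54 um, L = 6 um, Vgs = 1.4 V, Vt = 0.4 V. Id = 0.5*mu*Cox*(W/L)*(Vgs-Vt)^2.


Step 1: Overdrive voltage Vov = Vgs - Vt = 1.4 - 0.4 = 1.0 V
Step 2: W/L = 54/6 = 9
Step 3: Id = 0.5 * 895 * 2.183e-07 * 9 * 1.0^2
Step 4: Id = 8.79e-04 A

8.79e-04


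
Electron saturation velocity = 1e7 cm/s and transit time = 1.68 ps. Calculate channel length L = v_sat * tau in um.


Step 1: tau in seconds = 1.68 ps * 1e-12 = 1.6800e-12 s
Step 2: L = v_sat * tau = 1e7 * 1.6800e-12 = 1.6800e-05 cm
Step 3: L in um = 1.6800e-05 * 1e4 = 0.168 um

0.168


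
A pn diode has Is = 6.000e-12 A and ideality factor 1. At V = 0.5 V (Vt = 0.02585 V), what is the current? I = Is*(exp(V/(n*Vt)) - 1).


Step 1: V/(n*Vt) = 0.5/(1*0.02585) = 19.3424
Step 2: exp(19.3424) = 2.5136e+08
Step 3: I = 6.000e-12 * (2.5136e+08 - 1) = 1.51e-03 A

1.51e-03


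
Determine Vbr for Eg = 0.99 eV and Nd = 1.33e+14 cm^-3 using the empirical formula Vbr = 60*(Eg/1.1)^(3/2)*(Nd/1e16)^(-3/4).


Step 1: Eg/1.1 = 0.99/1.1 = 0.900000
Step 2: (Eg/1.1)^1.5 = 0.900000^1.5 = 0.853815
Step 3: (Nd/1e16)^(-0.75) = (0.0133)^(-0.75) = 25.533554
Step 4: Vbr = 60 * 0.853815 * 25.533554 = 1308.1 V

1308.1


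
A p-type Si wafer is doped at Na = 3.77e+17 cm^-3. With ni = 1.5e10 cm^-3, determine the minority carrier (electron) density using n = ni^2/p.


Step 1: Majority hole concentration p ≈ Na = 3.77e+17 cm^-3
Step 2: n = ni^2 / Na = (1.5e10)^2 / 3.77e+17
Step 3: n = 5.97e+02 cm^-3

5.97e+02


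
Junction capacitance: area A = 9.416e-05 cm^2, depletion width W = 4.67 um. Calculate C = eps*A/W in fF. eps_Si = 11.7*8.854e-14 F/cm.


Step 1: eps_Si = 11.7 * 8.854e-14 = 1.035918e-12 F/cm
Step 2: W in cm = 4.67 * 1e-4 = 4.67e-04 cm
Step 3: C = 1.035918e-12 * 9.416e-05 / 4.67e-04 = 2.088695e-13 F
Step 4: C = 208.87 fF

208.87


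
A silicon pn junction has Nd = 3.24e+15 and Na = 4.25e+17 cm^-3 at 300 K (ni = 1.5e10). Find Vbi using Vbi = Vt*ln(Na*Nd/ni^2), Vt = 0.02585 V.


Step 1: Compute Na*Nd/ni^2 = 4.25e+17 * 3.24e+15 / (1.5e10)^2 = 6.1200e+12
Step 2: ln(6.1200e+12) = 29.4426
Step 3: Vbi = 0.02585 * 29.4426 = 0.761 V

0.761


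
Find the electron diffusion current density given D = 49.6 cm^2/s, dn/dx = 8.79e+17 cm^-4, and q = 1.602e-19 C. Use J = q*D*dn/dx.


Step 1: J = q * D * (dn/dx)
Step 2: J = 1.602e-19 * 49.6 * 8.79e+17
Step 3: J = 6.98e+00 A/cm^2

6.98e+00


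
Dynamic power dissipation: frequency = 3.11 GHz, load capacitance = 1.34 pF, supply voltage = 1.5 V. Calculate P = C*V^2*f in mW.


Step 1: V^2 = 1.5^2 = 2.25 V^2
Step 2: P = C*V^2*f = 1.34e-12 F * 2.25 * 3.11e9 Hz
Step 3: P = 9.37665e-03 W
Step 4: P = 9.377 mW

9.377


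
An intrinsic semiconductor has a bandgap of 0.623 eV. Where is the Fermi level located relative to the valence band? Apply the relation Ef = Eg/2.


Step 1: For an intrinsic semiconductor, the Fermi level sits at midgap.
Step 2: Ef = Eg / 2 = 0.623 / 2 = 0.3115 eV

0.3115


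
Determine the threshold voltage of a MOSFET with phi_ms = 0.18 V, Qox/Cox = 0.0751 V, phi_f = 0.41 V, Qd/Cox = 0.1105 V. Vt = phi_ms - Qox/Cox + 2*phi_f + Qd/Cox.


Step 1: Vt = phi_ms - Qox/Cox + 2*phi_f + Qd/Cox
Step 2: Vt = 0.18 - 0.0751 + 2*0.41 + 0.1105
Step 3: Vt = 0.18 - 0.0751 + 0.82 + 0.1105
Step 4: Vt = 1.0354 V

1.0354


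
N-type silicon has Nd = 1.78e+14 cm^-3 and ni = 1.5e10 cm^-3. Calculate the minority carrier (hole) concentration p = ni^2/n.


Step 1: Since Nd >> ni, n ≈ Nd = 1.78e+14 cm^-3
Step 2: p = ni^2 / n = (1.5e10)^2 / 1.78e+14
Step 3: p = 2.25e20 / 1.78e+14 = 1.26e+06 cm^-3

1.26e+06


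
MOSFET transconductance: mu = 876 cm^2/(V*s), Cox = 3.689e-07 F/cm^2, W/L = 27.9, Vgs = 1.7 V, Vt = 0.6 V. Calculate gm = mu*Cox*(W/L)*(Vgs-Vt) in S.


Step 1: Vov = Vgs - Vt = 1.7 - 0.6 = 1.1 V
Step 2: gm = mu * Cox * (W/L) * Vov
Step 3: gm = 876 * 3.689e-07 * 27.9 * 1.1 = 9.92e-03 S

9.92e-03


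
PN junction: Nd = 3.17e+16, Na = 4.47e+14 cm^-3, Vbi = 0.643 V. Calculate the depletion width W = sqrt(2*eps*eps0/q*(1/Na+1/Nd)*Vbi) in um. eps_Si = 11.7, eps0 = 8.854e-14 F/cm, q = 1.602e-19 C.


Step 1: 1/Na + 1/Nd = 1/4.47e+14 + 1/3.17e+16 = 2.26868e-15
Step 2: 2*eps*eps0/q = 2*11.7*8.854e-14/1.602e-19 = 1.293281e+07
Step 3: W^2 = 1.293281e+07 * 2.26868e-15 * 0.643 = 1.88659e-08
Step 4: W = sqrt(1.88659e-08) = 1.374e-04 cm = 1.374 um

1.374


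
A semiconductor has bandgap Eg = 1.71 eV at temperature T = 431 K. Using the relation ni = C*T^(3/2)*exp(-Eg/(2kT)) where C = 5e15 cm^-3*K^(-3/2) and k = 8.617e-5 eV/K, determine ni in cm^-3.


Step 1: Compute kT = 8.617e-5 * 431 = 0.03713927 eV
Step 2: Exponent = -Eg/(2kT) = -1.71/(2*0.03713927) = -23.02145
Step 3: T^(3/2) = 431^1.5 = 8947.79
Step 4: ni = 5e15 * 8947.79 * exp(-23.02145) = 4.49e+09 cm^-3

4.49e+09


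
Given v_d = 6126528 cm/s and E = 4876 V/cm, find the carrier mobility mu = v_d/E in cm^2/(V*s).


Step 1: mu = v_d / E
Step 2: mu = 6126528 / 4876
Step 3: mu = 1256.47 cm^2/(V*s)

1256.47


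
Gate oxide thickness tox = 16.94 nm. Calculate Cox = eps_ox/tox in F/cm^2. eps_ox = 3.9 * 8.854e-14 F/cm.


Step 1: eps_ox = 3.9 * 8.854e-14 = 3.45306e-13 F/cm
Step 2: tox in cm = 16.94 nm * 1e-7 = 1.6940e-06 cm
Step 3: Cox = 3.45306e-13 / 1.6940e-06 = 2.04e-07 F/cm^2

2.04e-07


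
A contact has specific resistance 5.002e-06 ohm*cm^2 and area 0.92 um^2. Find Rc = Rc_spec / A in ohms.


Step 1: Convert area to cm^2: 0.92 um^2 = 9.2000e-09 cm^2
Step 2: Rc = Rc_spec / A = 5.002e-06 / 9.2000e-09
Step 3: Rc = 5.44e+02 ohms

5.44e+02


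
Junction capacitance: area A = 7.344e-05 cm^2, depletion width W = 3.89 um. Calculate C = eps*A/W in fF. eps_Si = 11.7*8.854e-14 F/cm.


Step 1: eps_Si = 11.7 * 8.854e-14 = 1.035918e-12 F/cm
Step 2: W in cm = 3.89 * 1e-4 = 3.89e-04 cm
Step 3: C = 1.035918e-12 * 7.344e-05 / 3.89e-04 = 1.955728e-13 F
Step 4: C = 195.57 fF

195.57


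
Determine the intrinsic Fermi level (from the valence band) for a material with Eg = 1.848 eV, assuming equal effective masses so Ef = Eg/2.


Step 1: For an intrinsic semiconductor, the Fermi level sits at midgap.
Step 2: Ef = Eg / 2 = 1.848 / 2 = 0.924 eV

0.924


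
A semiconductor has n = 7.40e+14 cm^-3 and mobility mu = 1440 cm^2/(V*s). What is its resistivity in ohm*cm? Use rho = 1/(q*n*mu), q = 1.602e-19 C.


Step 1: sigma = q * n * mu = 1.602e-19 * 7.40e+14 * 1440 = 1.70709e-01 S/cm
Step 2: rho = 1 / sigma = 1 / 1.70709e-01 = 5.858 ohm*cm

5.858


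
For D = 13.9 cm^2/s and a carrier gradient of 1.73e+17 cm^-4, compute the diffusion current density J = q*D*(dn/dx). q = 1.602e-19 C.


Step 1: J = q * D * (dn/dx)
Step 2: J = 1.602e-19 * 13.9 * 1.73e+17
Step 3: J = 3.85e-01 A/cm^2

3.85e-01


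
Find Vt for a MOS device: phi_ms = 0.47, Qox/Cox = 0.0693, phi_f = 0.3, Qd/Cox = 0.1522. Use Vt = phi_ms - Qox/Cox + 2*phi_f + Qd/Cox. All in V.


Step 1: Vt = phi_ms - Qox/Cox + 2*phi_f + Qd/Cox
Step 2: Vt = 0.47 - 0.0693 + 2*0.3 + 0.1522
Step 3: Vt = 0.47 - 0.0693 + 0.6 + 0.1522
Step 4: Vt = 1.1529 V

1.1529


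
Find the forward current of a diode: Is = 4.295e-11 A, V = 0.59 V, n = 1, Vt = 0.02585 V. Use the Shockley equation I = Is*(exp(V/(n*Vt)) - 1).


Step 1: V/(n*Vt) = 0.59/(1*0.02585) = 22.8240
Step 2: exp(22.8240) = 8.1722e+09
Step 3: I = 4.295e-11 * (8.1722e+09 - 1) = 3.51e-01 A

3.51e-01


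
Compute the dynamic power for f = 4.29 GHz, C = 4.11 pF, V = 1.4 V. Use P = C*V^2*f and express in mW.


Step 1: V^2 = 1.4^2 = 1.96 V^2
Step 2: P = C*V^2*f = 4.11e-12 F * 1.96 * 4.29e9 Hz
Step 3: P = 3.4558524e-02 W
Step 4: P = 34.559 mW

34.559
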